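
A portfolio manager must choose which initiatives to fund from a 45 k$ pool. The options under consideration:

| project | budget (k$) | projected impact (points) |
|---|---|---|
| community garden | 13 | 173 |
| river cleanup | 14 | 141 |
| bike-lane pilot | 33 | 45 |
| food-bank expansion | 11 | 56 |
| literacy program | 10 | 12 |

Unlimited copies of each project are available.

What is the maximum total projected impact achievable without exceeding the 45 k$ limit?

519

Best packing: 3×community garden — 39 k$, 519 total.
No other feasible combination exceeds 519.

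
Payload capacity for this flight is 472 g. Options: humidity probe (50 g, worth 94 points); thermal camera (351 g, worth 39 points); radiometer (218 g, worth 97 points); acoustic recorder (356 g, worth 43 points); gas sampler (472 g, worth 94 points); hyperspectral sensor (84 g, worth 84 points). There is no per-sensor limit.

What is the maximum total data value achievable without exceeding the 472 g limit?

846

Best packing: 9×humidity probe — 450 g, 846 total.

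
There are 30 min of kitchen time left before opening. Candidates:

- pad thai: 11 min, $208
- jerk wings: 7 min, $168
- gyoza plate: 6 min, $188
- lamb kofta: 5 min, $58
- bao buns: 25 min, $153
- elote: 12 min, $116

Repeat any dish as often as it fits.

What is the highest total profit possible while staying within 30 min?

940

Density check — gyoza plate 31.33, jerk wings 24.00, pad thai 18.91 are the best per min.
5×gyoza plate uses 30 of the 30 min and totals 940.
Every other selection either busts 30 min or fails to beat 940.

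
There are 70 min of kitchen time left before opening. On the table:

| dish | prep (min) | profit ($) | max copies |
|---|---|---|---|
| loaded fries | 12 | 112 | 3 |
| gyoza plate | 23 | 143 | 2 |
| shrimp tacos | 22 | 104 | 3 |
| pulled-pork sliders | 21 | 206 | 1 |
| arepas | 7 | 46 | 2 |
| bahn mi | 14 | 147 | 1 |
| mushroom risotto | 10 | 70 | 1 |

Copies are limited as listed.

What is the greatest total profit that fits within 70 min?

Density check — bahn mi 10.50, pulled-pork sliders 9.81, loaded fries 9.33 are the best per min.
Best packing: 2×loaded fries + pulled-pork sliders + bahn mi + mushroom risotto — 69 min, 647 total.
No other feasible combination exceeds 647.

647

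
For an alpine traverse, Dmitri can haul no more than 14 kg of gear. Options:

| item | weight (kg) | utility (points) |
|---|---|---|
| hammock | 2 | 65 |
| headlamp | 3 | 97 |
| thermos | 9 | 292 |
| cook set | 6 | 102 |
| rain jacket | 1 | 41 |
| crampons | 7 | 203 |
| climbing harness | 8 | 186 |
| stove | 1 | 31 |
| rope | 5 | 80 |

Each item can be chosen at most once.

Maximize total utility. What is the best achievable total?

461

A density-first pass picks hammock + thermos + rain jacket + stove — 429 at 13 kg.
Dropping hammock frees 2 kg; slotting in headlamp (3 kg) lifts the total to 461 at 14 kg.
That's the maximum — no swap from here does better than 461.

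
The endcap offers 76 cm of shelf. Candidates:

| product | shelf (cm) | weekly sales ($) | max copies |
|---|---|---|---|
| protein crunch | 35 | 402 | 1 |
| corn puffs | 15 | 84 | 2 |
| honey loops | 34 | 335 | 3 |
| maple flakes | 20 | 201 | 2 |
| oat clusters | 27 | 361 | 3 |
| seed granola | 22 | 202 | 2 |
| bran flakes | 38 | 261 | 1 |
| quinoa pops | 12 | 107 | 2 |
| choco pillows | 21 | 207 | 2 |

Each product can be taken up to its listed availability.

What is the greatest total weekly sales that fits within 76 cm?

Greedy by ratio would take maple flakes + 2×oat clusters: 74 cm used, total 923.
Replace maple flakes with choco pillows: the trade gains 6 net, giving 929 at 75 cm.
No other feasible combination exceeds 929.

929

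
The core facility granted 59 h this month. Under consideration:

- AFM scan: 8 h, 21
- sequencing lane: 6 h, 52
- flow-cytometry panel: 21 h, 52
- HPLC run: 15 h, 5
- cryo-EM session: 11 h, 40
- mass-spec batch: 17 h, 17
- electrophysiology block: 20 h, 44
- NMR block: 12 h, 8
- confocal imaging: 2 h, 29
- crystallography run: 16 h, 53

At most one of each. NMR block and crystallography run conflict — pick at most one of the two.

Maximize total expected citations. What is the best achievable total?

226

Sequencing lane + flow-cytometry panel + cryo-EM session + confocal imaging + crystallography run uses 56 of the 59 h and totals 226.
That's the maximum — no feasible swap from here does better than 226.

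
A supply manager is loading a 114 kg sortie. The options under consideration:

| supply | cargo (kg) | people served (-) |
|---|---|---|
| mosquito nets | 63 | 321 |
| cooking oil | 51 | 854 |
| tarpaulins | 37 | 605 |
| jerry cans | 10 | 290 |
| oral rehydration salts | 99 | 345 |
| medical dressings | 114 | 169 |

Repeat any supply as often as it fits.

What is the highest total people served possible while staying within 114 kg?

Ranking by ratio (people served/kg): jerry cans 29.00, cooking oil 16.75, tarpaulins 16.35.
Taking 11×jerry cans: 110 kg used, 3190 in people served.
Every other selection either busts 114 kg or fails to beat 3190.

3190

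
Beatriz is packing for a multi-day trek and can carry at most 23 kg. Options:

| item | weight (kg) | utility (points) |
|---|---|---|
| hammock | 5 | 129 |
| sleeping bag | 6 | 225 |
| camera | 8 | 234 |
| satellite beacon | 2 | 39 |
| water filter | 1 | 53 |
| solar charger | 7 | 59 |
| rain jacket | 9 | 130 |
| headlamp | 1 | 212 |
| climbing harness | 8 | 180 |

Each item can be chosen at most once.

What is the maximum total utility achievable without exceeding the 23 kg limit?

892

By utility per kg: headlamp 212.00, water filter 53.00, sleeping bag 37.50, camera 29.25 lead.
Taking hammock + sleeping bag + camera + satellite beacon + water filter + headlamp: 23 kg used, 892 in utility.
The closest alternative, hammock + sleeping bag + camera + water filter + headlamp, reaches only 853.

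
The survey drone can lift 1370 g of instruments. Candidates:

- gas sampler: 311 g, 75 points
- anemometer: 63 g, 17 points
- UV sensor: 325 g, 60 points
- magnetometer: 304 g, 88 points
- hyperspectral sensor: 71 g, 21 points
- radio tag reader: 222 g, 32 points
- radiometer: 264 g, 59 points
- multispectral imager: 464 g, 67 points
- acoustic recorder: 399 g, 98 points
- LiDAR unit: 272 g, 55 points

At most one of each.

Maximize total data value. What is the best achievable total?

341

Taking the top-ratio sensors first gives gas sampler + anemometer + magnetometer + hyperspectral sensor + radio tag reader + acoustic recorder for 331 (1370 g).
The 285 g tied up in anemometer and radio tag reader is better spent on radiometer — total rises to 341 (1349 g).
Runner-up gas sampler + anemometer + magnetometer + radiometer + acoustic recorder tops out at 337.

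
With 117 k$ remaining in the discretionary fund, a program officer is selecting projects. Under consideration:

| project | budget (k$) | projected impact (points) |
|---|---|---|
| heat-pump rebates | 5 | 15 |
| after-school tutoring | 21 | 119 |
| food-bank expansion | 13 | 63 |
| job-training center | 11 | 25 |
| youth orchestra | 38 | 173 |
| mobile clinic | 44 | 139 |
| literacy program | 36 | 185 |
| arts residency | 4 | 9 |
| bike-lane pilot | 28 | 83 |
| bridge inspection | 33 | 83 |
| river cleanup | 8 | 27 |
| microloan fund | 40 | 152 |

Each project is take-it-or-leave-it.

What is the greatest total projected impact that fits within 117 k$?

567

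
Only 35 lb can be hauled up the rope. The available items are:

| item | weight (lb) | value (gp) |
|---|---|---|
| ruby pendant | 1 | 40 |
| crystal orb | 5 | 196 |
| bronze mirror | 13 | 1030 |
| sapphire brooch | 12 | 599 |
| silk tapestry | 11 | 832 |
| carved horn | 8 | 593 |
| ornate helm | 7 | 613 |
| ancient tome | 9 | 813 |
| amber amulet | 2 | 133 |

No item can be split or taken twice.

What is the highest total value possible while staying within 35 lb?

2851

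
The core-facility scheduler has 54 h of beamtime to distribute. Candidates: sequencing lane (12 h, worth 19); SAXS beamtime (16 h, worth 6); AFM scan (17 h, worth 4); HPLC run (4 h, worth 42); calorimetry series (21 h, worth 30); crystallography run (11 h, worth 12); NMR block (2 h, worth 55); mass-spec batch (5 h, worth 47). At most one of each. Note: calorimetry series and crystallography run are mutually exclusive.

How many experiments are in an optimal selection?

5

The maximum expected citations within 54 h is 193.
For example sequencing lane + HPLC run + calorimetry series + NMR block + mass-spec batch achieves it, using 44 h.
All optima have 5 experiments.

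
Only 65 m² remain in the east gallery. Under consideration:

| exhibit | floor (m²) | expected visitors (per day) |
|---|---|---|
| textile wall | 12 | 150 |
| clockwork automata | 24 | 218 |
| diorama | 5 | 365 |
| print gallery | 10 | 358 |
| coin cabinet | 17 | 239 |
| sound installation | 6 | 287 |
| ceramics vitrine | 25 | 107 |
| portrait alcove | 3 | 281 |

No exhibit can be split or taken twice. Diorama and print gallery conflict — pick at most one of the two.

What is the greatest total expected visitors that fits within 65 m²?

Ranking by ratio (expected visitors/m²): portrait alcove 93.67, diorama 73.00, sound installation 47.83.
Clockwork automata + diorama + coin cabinet + sound installation + portrait alcove uses 55 of the 65 m² and totals 1390.
The closest alternative, clockwork automata + print gallery + coin cabinet + sound installation + portrait alcove, reaches only 1383.

1390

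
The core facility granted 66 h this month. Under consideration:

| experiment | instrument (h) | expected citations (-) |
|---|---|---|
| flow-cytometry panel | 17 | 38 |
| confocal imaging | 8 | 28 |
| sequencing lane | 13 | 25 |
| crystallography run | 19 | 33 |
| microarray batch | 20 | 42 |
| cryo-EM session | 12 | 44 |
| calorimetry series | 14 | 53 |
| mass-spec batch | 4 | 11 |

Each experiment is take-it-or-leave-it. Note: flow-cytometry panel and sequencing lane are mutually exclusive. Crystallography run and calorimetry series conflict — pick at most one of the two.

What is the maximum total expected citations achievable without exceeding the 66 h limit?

178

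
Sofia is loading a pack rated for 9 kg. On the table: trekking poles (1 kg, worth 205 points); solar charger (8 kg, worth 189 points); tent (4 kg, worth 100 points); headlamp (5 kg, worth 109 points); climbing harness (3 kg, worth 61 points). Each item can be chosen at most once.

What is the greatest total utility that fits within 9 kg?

394

By utility per kg: trekking poles 205.00, tent 25.00, solar charger 23.62, headlamp 21.80 lead.
The ratio heuristic lands on trekking poles + tent + climbing harness (366) but leaves 1 kg idle.
Dropping tent and climbing harness frees 7 kg; slotting in solar charger (8 kg) lifts the total to 394 at 9 kg.
Runner-up trekking poles + headlamp + climbing harness tops out at 375.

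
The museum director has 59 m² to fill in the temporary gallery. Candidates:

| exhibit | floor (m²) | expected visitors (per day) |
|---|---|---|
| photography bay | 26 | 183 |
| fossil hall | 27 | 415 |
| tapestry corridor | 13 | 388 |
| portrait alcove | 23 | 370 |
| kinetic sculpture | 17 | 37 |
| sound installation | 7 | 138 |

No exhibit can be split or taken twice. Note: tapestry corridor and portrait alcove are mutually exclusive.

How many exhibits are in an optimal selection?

3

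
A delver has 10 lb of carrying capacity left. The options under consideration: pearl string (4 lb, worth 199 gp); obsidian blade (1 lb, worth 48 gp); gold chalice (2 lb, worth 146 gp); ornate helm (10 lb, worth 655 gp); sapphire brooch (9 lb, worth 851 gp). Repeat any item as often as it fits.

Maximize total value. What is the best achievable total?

Best packing: obsidian blade + sapphire brooch — 10 lb, 899 total.
Every other selection either busts 10 lb or fails to beat 899.

899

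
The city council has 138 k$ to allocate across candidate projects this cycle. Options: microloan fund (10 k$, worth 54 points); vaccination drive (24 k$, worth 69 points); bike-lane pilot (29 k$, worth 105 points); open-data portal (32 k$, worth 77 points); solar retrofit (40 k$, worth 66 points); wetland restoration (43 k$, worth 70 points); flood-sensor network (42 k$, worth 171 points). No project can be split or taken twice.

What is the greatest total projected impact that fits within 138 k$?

The ratio ordering already packs tightly: microloan fund + vaccination drive + bike-lane pilot + open-data portal + flood-sensor network, 137 k$, 476.
Nothing else within 138 k$ beats 476.

476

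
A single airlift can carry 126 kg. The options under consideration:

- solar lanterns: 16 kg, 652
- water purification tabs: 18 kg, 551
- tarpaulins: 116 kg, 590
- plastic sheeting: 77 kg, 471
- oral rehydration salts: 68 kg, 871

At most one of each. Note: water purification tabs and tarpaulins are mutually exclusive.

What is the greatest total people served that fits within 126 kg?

2074

The ratio ordering already packs tightly: solar lanterns + water purification tabs + oral rehydration salts, 102 kg, 2074.
Runner-up solar lanterns + water purification tabs + plastic sheeting tops out at 1674.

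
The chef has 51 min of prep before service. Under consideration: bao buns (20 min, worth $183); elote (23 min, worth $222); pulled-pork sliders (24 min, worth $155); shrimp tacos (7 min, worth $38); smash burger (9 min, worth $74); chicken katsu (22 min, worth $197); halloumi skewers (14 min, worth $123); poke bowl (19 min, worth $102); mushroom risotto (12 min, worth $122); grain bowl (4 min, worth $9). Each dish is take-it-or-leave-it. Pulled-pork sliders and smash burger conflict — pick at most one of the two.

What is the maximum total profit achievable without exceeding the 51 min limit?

467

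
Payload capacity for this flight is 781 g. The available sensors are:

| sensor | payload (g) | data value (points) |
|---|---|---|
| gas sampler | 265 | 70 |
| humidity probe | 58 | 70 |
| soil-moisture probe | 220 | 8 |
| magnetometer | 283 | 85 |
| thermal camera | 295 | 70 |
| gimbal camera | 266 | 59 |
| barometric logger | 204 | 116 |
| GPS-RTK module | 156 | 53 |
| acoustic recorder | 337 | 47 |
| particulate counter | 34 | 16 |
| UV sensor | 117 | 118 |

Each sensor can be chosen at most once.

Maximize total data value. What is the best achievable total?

The ratio heuristic lands on humidity probe + barometric logger + GPS-RTK module + particulate counter + UV sensor (373) but leaves 212 g idle.
Replace GPS-RTK module with magnetometer: the trade gains 32 net, giving 405 at 696 g.

405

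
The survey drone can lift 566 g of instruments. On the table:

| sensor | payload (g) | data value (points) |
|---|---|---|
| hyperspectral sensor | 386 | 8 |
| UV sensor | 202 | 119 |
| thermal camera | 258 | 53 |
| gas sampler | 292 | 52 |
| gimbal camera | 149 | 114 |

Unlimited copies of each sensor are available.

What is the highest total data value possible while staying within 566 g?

352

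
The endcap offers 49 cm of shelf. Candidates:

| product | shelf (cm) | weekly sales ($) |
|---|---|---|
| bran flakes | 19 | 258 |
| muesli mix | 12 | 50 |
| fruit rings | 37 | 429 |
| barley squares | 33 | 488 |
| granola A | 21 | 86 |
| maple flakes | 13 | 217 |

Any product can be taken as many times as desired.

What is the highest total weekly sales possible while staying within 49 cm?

705

Taking the top-ratio products first gives 3×maple flakes for 651 (39 cm).
Dropping 2×maple flakes frees 26 cm; slotting in barley squares (33 cm) lifts the total to 705 at 46 cm.
The spare 3 cm is too small for any remaining product, and no exchange beats 705.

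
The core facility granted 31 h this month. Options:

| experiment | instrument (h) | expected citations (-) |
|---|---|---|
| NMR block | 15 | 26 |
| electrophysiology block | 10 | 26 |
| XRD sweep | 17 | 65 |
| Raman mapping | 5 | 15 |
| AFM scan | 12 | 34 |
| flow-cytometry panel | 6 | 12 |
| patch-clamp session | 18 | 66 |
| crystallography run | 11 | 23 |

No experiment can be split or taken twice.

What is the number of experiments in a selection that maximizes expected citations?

2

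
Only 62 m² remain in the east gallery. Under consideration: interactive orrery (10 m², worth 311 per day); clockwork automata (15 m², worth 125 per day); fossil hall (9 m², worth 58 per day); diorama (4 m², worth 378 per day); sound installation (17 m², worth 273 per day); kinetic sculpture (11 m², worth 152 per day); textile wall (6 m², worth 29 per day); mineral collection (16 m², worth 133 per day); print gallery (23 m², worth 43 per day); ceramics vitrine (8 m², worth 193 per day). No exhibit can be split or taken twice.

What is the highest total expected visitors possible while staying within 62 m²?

1365

By expected visitors per m²: diorama 94.50, interactive orrery 31.10, ceramics vitrine 24.12 lead.
Best packing: interactive orrery + fossil hall + diorama + sound installation + kinetic sculpture + ceramics vitrine — 59 m², 1365 total.
Every other selection either busts 62 m² or fails to beat 1365.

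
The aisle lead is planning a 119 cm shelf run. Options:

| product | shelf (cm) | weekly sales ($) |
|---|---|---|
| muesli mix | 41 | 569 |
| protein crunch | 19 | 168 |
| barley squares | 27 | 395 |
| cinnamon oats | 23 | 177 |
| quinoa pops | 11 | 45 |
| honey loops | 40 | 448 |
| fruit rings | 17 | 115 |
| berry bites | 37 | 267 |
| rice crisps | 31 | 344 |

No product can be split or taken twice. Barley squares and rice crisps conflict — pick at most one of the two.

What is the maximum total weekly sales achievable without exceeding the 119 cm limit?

Muesli mix + barley squares + quinoa pops + honey loops uses 119 of the 119 cm and totals 1457.
The closest alternative, muesli mix + barley squares + honey loops, reaches only 1412.

1457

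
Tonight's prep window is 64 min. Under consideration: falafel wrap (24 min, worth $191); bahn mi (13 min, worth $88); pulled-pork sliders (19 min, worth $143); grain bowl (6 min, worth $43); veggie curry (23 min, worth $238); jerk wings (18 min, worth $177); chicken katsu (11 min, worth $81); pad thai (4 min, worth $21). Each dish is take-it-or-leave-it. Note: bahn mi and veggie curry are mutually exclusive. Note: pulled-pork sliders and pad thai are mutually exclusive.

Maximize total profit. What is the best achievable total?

Taking grain bowl + veggie curry + jerk wings + chicken katsu + pad thai: 62 min used, 560 in profit.
That's the maximum — no feasible swap from here does better than 560.

560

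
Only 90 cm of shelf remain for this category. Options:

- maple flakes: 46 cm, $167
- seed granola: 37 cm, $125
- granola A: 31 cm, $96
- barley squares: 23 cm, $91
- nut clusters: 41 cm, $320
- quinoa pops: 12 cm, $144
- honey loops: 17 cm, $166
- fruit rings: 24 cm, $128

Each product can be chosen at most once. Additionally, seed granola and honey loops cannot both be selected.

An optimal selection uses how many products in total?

Optimal total is 630.
One optimal bundle: nut clusters + quinoa pops + honey loops (70 cm).
Every optimal selection uses 3 products.

3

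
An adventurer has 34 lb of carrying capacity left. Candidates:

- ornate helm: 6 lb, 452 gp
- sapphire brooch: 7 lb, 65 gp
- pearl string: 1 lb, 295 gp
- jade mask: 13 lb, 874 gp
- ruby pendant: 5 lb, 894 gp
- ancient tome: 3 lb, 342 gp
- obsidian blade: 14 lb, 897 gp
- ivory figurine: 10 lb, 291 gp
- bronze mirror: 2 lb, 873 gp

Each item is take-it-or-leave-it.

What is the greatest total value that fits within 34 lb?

3753

A density-first pass picks ornate helm + pearl string + jade mask + ruby pendant + ancient tome + bronze mirror — 3730 at 30 lb.
Dropping jade mask frees 13 lb; slotting in obsidian blade (14 lb) lifts the total to 3753 at 31 lb.
The closest alternative, ornate helm + pearl string + jade mask + ruby pendant + ancient tome + bronze mirror, reaches only 3730.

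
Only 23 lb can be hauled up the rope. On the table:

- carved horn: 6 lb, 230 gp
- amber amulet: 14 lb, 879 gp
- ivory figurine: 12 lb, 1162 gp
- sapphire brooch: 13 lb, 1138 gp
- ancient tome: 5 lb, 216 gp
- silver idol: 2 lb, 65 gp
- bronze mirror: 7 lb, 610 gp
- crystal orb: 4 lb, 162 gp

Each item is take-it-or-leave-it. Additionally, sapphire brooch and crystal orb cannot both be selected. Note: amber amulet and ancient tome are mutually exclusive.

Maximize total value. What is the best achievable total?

Density check — ivory figurine 96.83, sapphire brooch 87.54, bronze mirror 87.14 are the best per lb.
Ivory figurine + bronze mirror + crystal orb uses 23 of the 23 lb and totals 1934.
Nothing else feasible within 23 lb beats 1934.

1934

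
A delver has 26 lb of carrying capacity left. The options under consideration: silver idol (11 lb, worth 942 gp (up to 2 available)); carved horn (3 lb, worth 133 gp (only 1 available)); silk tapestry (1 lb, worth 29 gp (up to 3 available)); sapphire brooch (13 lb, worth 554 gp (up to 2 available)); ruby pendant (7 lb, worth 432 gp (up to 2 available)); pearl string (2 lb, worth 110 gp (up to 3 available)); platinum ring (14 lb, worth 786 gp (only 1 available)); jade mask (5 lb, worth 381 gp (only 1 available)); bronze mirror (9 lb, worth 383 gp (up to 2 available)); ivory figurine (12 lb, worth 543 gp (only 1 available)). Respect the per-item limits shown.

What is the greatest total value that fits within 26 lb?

Ranking by ratio (value/lb): silver idol 85.64, jade mask 76.20, ruby pendant 61.71.
Best packing: 2×silver idol + 2×pearl string — 26 lb, 2104 total.

2104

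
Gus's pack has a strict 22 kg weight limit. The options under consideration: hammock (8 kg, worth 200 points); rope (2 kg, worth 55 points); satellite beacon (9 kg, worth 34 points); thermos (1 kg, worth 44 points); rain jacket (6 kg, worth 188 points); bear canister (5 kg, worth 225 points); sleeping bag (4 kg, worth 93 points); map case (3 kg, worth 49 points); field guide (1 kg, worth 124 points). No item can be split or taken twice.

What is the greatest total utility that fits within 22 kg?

By utility per kg: field guide 124.00, bear canister 45.00, thermos 44.00, rain jacket 31.33 lead.
Greedy by ratio would take rope + thermos + rain jacket + bear canister + sleeping bag + map case + field guide: 22 kg used, total 778.
Replace thermos and sleeping bag and map case with hammock: the trade gains 14 net, giving 792 at 22 kg.
That's the maximum — no swap from here does better than 792.

792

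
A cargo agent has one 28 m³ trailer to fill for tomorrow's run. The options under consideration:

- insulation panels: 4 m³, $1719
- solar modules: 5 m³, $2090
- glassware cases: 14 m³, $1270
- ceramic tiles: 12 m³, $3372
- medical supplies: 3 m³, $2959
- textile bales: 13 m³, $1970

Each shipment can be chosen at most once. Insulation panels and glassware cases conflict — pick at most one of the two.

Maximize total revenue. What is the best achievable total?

10140

Insulation panels + solar modules + ceramic tiles + medical supplies uses 24 of the 28 m³ and totals 10140.
An exhaustive check of the 64 subsets confirms 10140.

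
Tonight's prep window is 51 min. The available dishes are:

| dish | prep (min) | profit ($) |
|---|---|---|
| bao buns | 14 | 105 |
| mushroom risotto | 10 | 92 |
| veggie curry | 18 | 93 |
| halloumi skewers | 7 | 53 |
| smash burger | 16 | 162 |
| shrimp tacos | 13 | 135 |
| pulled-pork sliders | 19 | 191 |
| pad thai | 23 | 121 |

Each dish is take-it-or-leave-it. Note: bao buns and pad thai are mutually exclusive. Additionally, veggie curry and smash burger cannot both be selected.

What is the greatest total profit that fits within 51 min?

488

By profit per min: shrimp tacos 10.38, smash burger 10.12, pulled-pork sliders 10.05 lead.
Smash burger + shrimp tacos + pulled-pork sliders uses 48 of the 51 min and totals 488.
The closest alternative, mushroom risotto + halloumi skewers + shrimp tacos + pulled-pork sliders, reaches only 471.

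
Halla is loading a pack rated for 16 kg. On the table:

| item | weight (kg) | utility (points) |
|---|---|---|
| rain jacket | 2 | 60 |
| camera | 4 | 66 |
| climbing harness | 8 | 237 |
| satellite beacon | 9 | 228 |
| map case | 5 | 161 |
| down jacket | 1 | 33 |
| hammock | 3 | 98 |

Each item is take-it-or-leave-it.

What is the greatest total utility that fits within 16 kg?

496

Taking the top-ratio items first gives rain jacket + camera + map case + down jacket + hammock for 418 (15 kg).
Replace rain jacket and camera and down jacket with climbing harness: the trade gains 78 net, giving 496 at 16 kg.
Every other selection either busts 16 kg or fails to beat 496.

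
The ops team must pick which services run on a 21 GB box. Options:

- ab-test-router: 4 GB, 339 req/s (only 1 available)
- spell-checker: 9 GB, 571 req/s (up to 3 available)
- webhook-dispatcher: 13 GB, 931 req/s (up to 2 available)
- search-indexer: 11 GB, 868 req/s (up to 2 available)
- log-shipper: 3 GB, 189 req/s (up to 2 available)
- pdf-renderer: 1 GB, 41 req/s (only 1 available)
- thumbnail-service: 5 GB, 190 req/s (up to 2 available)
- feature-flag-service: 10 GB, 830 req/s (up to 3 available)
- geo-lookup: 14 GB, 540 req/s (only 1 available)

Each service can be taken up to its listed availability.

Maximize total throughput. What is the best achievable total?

1701

Density check — ab-test-router 84.75, feature-flag-service 83.00, search-indexer 78.91 are the best per GB.
Taking the top-ratio services first gives ab-test-router + 2×log-shipper + pdf-renderer + feature-flag-service for 1588 (21 GB).
Dropping ab-test-router and 2×log-shipper frees 10 GB; slotting in feature-flag-service (10 GB) lifts the total to 1701 at 21 GB.
Nothing else within 21 GB beats 1701.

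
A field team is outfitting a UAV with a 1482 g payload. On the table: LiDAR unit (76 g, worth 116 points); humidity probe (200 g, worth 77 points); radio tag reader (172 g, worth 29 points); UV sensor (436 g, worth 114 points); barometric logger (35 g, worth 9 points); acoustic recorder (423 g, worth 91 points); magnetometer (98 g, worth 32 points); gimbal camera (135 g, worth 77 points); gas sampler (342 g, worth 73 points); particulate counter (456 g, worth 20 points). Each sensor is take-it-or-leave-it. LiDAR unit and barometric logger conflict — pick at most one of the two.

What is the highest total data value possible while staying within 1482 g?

Ranking by ratio (data value/g): LiDAR unit 1.53, gimbal camera 0.57, humidity probe 0.39.
LiDAR unit + humidity probe + radio tag reader + UV sensor + magnetometer + gimbal camera + gas sampler uses 1459 of the 1482 g and totals 518.
Every other selection either busts 1482 g or breaks a pairing rule or fails to beat 518.

518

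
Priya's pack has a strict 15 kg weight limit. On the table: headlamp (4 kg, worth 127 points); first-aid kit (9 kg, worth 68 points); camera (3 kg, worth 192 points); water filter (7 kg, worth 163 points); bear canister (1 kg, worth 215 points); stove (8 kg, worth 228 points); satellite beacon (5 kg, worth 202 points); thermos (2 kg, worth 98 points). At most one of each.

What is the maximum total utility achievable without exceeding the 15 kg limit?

834

The ratio ordering already packs tightly: headlamp + camera + bear canister + satellite beacon + thermos, 15 kg, 834.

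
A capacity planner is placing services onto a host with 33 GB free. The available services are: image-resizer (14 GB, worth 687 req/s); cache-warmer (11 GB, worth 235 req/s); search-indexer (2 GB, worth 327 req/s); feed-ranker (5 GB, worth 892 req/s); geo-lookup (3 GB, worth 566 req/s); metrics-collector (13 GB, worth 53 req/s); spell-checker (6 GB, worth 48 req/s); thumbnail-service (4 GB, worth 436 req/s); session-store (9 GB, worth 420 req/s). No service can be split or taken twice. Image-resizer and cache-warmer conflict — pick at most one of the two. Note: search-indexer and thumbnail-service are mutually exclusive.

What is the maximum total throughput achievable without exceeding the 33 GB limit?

By throughput per GB: geo-lookup 188.67, feed-ranker 178.40, search-indexer 163.50 lead.
Best packing: image-resizer + search-indexer + feed-ranker + geo-lookup + session-store — 33 GB, 2892 total.
The closest alternative, image-resizer + feed-ranker + geo-lookup + spell-checker + thumbnail-service, reaches only 2629.

2892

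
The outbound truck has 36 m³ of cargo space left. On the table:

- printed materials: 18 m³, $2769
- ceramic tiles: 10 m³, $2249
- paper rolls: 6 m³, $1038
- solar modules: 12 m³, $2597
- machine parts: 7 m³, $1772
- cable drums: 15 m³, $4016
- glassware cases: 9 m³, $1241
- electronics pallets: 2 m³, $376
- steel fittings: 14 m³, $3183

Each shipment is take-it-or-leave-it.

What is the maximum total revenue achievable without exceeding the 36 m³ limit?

Best packing: machine parts + cable drums + steel fittings — 36 m³, 8971 total.
No other feasible combination exceeds 8971.

8971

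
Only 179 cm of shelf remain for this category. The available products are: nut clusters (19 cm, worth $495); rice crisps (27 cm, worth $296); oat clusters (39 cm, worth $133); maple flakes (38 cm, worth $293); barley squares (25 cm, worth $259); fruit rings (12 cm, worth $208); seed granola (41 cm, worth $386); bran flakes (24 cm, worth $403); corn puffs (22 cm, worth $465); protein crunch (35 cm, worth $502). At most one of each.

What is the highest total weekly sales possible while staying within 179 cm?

2718

Density check — nut clusters 26.05, corn puffs 21.14, fruit rings 17.33, bran flakes 16.79 are the best per cm.
Taking the top-ratio products first gives nut clusters + rice crisps + barley squares + fruit rings + bran flakes + corn puffs + protein crunch for 2628 (164 cm).
Dropping rice crisps frees 27 cm; slotting in seed granola (41 cm) lifts the total to 2718 at 178 cm.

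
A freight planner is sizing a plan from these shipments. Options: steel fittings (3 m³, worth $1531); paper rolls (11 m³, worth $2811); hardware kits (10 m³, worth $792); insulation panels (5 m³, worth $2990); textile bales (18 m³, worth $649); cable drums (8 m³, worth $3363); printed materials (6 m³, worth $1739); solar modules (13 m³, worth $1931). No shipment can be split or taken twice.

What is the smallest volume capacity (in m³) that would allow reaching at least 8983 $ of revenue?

22

Look for the lowest-volume combination reaching 8983.
Taking steel fittings + insulation panels + cable drums + printed materials gives 9623 (≥ 8983) for 22 m³.
Any bundle with less than 22 m³ falls short of 8983.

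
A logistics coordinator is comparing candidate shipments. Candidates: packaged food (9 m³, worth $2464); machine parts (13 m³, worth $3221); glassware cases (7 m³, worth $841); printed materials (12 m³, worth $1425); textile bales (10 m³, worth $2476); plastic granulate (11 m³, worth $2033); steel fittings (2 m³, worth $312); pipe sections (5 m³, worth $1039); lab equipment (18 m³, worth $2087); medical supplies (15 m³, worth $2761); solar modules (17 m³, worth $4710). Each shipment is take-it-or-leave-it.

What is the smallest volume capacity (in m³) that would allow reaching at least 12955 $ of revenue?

Need the lightest bundle worth ≥ 12955.
packaged food + machine parts + textile bales + steel fittings + solar modules: 13183 revenue at 51 m³.
No combination under 51 m³ hits 12955.

51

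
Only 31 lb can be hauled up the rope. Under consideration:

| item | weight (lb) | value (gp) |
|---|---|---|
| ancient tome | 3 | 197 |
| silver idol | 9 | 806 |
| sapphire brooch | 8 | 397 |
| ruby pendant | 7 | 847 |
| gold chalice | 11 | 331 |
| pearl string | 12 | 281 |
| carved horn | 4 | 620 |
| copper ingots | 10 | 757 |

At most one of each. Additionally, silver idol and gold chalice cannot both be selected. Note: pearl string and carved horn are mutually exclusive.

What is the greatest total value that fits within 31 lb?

Density check — carved horn 155.00, ruby pendant 121.00, silver idol 89.56, copper ingots 75.70 are the best per lb.
Taking silver idol + ruby pendant + carved horn + copper ingots: 30 lb used, 3030 in value.
Runner-up ancient tome + silver idol + sapphire brooch + ruby pendant + carved horn tops out at 2867.

3030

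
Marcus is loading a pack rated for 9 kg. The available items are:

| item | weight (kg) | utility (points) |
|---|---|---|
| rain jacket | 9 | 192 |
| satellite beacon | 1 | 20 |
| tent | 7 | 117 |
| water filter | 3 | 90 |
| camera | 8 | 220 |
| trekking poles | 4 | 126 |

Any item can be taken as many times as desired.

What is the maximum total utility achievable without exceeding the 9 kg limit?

Satellite beacon + 2×trekking poles uses 9 of the 9 kg and totals 272.
Every other selection either busts 9 kg or fails to beat 272.

272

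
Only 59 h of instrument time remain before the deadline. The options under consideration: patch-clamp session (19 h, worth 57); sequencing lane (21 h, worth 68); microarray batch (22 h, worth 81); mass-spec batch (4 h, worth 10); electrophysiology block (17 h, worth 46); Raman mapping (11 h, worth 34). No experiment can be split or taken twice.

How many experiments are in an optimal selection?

4

The maximum expected citations within 59 h is 193.
For example sequencing lane + microarray batch + mass-spec batch + Raman mapping achieves it, using 58 h.
All optima have 4 experiments.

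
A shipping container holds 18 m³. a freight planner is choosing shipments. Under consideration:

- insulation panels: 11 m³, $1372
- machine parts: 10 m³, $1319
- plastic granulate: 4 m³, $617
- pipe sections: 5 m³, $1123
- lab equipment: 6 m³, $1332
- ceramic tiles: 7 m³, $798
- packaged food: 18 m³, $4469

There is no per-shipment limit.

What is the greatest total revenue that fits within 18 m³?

4469

Best packing: packaged food — 18 m³, 4469 total.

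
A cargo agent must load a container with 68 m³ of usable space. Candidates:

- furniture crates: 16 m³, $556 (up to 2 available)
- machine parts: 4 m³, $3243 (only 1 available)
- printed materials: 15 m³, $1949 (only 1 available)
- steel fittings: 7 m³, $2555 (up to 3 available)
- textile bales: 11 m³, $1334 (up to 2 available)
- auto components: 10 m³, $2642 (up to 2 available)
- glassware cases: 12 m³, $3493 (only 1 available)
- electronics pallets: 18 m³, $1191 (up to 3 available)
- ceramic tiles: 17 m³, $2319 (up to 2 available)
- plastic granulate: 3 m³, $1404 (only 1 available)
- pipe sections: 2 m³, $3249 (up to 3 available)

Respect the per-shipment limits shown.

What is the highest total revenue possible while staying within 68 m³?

30836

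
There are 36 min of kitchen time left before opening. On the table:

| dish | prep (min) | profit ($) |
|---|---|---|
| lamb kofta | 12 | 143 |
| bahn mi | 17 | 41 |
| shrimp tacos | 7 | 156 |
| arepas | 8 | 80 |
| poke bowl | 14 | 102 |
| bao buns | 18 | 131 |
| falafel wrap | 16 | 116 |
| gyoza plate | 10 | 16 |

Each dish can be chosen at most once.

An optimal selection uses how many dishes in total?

3

Optimal total is 415.
lamb kofta + shrimp tacos + falafel wrap hits 415 at 35 min.
Any selection reaching 415 contains exactly 3 dishes.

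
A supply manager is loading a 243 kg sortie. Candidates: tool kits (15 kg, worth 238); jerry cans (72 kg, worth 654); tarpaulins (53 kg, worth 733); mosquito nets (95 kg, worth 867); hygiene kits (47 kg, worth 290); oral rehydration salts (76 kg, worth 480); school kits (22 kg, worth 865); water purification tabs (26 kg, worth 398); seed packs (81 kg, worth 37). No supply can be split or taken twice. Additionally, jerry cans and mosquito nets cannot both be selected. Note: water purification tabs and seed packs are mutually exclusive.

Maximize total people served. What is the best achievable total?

The ratio heuristic lands on tool kits + tarpaulins + mosquito nets + school kits + water purification tabs (3101) but leaves 32 kg idle.
The 95 kg tied up in mosquito nets is better spent on jerry cans + hygiene kits — total rises to 3178 (235 kg).

3178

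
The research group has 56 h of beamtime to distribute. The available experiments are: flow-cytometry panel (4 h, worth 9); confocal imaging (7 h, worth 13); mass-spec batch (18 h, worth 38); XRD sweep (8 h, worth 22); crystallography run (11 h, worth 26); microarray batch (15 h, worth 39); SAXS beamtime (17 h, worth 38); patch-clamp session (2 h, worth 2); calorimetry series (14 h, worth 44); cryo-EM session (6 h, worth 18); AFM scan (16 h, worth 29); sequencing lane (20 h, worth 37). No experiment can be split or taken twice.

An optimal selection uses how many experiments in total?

The maximum expected citations within 56 h is 151.
For example XRD sweep + crystallography run + microarray batch + patch-clamp session + calorimetry series + cryo-EM session achieves it, using 56 h.
Any selection reaching 151 contains exactly 6 experiments.

6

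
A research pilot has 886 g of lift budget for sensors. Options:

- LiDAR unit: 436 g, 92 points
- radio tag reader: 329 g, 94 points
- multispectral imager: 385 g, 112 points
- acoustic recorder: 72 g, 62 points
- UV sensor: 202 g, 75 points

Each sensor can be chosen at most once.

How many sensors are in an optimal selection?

3

Best achievable data value is 268.
radio tag reader + multispectral imager + acoustic recorder hits 268 at 786 g.
All optima have 3 sensors.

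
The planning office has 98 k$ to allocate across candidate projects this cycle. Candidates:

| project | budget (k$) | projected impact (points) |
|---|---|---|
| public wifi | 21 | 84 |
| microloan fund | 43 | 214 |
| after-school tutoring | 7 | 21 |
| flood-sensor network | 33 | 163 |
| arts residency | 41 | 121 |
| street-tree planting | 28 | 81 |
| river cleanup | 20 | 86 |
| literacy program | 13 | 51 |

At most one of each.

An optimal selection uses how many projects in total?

3

Optimal total is 463.
One optimal bundle: microloan fund + flood-sensor network + river cleanup (96 k$).
All optima have 3 projects.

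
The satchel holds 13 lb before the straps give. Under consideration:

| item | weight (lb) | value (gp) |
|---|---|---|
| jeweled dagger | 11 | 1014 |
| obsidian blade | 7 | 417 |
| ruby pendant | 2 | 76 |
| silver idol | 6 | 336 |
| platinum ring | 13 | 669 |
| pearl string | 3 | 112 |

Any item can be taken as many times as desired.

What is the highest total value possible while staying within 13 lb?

1090

Taking jeweled dagger + ruby pendant: 13 lb used, 1090 in value.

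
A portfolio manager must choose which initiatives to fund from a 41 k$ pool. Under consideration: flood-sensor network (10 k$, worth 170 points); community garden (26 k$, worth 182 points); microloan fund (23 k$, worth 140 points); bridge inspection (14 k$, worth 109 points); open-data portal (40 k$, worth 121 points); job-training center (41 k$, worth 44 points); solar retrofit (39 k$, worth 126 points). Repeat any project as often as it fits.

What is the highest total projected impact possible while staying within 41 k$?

The ratio ordering already packs tightly: 4×flood-sensor network, 40 k$, 680.

680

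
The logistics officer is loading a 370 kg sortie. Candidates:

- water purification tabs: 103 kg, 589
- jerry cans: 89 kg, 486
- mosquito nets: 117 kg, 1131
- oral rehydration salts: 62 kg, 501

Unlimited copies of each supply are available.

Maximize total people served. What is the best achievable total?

By people served per kg: mosquito nets 9.67, oral rehydration salts 8.08, water purification tabs 5.72 lead.
3×mosquito nets uses 351 of the 370 kg and totals 3393.

3393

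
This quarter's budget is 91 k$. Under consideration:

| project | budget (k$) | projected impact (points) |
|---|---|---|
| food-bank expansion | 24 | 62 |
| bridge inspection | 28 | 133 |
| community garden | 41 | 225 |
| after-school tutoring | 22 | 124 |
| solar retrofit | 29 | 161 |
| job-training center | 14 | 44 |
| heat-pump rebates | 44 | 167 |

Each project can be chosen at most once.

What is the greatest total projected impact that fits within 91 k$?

482

Taking the top-ratio projects first gives bridge inspection + after-school tutoring + solar retrofit for 418 (79 k$).
Dropping solar retrofit frees 29 k$; slotting in community garden (41 k$) lifts the total to 482 at 91 k$.
The closest alternative, community garden + solar retrofit + job-training center, reaches only 430.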